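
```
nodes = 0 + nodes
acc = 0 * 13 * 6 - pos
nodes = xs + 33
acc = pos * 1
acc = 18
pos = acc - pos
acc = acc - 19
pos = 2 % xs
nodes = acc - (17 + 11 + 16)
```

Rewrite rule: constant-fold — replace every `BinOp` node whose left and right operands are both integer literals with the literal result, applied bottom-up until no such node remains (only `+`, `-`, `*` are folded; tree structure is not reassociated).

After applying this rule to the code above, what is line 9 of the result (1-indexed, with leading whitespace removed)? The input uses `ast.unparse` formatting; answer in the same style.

nodes = acc - 44

Transformed code:
nodes = 0 + nodes
acc = 0 - pos
nodes = xs + 33
acc = pos * 1
acc = 18
pos = acc - pos
acc = acc - 19
pos = 2 % xs
nodes = acc - 44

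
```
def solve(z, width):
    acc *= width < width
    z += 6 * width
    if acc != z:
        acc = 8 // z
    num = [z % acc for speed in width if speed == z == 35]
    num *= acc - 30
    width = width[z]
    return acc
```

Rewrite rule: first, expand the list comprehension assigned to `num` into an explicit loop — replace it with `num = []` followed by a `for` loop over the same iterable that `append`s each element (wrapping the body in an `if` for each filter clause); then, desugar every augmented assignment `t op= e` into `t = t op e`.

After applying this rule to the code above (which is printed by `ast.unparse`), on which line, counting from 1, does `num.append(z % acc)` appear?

9

Transformed code:
def solve(z, width):
    acc = acc * (width < width)
    z = z + 6 * width
    if acc != z:
        acc = 8 // z
    num = []
    for speed in width:
        if speed == z == 35:
            num.append(z % acc)
    num = num * (acc - 30)
    width = width[z]
    return acc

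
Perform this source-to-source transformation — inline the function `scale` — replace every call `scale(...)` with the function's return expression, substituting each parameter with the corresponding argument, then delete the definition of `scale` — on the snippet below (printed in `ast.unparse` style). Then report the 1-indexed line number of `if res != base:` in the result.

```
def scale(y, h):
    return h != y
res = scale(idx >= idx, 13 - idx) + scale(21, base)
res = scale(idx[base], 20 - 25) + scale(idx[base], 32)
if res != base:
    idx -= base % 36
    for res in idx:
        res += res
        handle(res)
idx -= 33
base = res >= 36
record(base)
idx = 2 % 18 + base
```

3

Transformed code:
res = (13 - idx != (idx >= idx)) + (base != 21)
res = (20 - 25 != idx[base]) + (32 != idx[base])
if res != base:
    idx -= base % 36
    for res in idx:
        res += res
        handle(res)
idx -= 33
base = res >= 36
record(base)
idx = 2 % 18 + base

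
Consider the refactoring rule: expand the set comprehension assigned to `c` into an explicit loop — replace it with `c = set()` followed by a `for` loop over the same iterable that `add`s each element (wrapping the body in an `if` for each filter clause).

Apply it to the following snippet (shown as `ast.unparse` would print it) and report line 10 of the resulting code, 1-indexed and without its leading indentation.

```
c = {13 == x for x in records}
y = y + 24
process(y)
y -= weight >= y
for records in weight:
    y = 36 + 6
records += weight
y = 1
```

y = 1

Transformed code:
c = set()
for x in records:
    c.add(13 == x)
y = y + 24
process(y)
y -= weight >= y
for records in weight:
    y = 36 + 6
records += weight
y = 1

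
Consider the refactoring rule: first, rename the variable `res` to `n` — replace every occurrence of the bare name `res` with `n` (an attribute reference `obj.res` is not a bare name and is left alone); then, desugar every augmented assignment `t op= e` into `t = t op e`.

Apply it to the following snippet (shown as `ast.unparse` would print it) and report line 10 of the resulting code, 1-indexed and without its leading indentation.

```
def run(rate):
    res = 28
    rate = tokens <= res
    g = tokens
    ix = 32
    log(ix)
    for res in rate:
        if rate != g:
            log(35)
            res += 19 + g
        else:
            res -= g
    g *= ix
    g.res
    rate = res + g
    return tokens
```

n = n + (19 + g)

Transformed code:
def run(rate):
    n = 28
    rate = tokens <= n
    g = tokens
    ix = 32
    log(ix)
    for n in rate:
        if rate != g:
            log(35)
            n = n + (19 + g)
        else:
            n = n - g
    g = g * ix
    g.res
    rate = n + g
    return tokens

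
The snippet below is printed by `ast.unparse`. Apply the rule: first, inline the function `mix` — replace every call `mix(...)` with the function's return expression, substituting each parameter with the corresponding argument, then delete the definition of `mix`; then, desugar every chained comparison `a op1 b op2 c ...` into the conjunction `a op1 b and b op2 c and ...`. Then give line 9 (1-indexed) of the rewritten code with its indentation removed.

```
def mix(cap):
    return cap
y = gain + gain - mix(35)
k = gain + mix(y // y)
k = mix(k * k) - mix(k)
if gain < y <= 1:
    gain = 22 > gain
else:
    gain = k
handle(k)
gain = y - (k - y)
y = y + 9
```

gain = y - (k - y)

Transformed code:
y = gain + gain - 35
k = gain + y // y
k = k * k - k
if gain < y and y <= 1:
    gain = 22 > gain
else:
    gain = k
handle(k)
gain = y - (k - y)
y = y + 9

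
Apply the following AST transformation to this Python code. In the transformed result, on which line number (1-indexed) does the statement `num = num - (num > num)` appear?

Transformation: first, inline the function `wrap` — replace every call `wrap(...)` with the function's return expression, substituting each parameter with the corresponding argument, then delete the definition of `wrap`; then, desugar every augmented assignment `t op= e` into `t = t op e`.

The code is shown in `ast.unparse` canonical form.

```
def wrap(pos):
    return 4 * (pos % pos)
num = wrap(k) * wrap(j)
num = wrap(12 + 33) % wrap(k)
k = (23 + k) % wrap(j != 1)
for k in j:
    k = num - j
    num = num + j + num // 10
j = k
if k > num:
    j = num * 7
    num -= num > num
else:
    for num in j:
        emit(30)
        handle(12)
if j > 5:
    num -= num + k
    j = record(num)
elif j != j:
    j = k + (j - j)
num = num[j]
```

Transformed code:
num = 4 * (k % k) * (4 * (j % j))
num = 4 * ((12 + 33) % (12 + 33)) % (4 * (k % k))
k = (23 + k) % (4 * ((j != 1) % (j != 1)))
for k in j:
    k = num - j
    num = num + j + num // 10
j = k
if k > num:
    j = num * 7
    num = num - (num > num)
else:
    for num in j:
        emit(30)
        handle(12)
if j > 5:
    num = num - (num + k)
    j = record(num)
elif j != j:
    j = k + (j - j)
num = num[j]

10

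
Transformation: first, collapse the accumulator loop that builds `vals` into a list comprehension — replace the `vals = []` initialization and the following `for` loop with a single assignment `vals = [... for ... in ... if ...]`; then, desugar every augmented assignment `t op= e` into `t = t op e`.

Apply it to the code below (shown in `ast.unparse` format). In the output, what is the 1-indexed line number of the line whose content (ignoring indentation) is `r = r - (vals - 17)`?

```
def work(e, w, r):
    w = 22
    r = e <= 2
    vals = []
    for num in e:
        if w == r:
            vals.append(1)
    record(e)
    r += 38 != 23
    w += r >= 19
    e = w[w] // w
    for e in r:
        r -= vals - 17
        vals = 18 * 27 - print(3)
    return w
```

Transformed code:
def work(e, w, r):
    w = 22
    r = e <= 2
    vals = [1 for num in e if w == r]
    record(e)
    r = r + (38 != 23)
    w = w + (r >= 19)
    e = w[w] // w
    for e in r:
        r = r - (vals - 17)
        vals = 18 * 27 - print(3)
    return w

10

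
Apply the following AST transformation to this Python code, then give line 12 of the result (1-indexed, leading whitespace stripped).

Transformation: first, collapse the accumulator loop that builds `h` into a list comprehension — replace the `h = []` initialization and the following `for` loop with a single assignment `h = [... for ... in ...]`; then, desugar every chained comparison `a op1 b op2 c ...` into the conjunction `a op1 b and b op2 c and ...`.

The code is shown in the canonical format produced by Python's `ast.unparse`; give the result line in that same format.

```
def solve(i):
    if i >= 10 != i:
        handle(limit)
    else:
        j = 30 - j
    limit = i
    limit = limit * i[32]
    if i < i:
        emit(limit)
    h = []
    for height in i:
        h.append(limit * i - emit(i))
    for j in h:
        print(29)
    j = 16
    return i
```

Transformed code:
def solve(i):
    if i >= 10 and 10 != i:
        handle(limit)
    else:
        j = 30 - j
    limit = i
    limit = limit * i[32]
    if i < i:
        emit(limit)
    h = [limit * i - emit(i) for height in i]
    for j in h:
        print(29)
    j = 16
    return i

print(29)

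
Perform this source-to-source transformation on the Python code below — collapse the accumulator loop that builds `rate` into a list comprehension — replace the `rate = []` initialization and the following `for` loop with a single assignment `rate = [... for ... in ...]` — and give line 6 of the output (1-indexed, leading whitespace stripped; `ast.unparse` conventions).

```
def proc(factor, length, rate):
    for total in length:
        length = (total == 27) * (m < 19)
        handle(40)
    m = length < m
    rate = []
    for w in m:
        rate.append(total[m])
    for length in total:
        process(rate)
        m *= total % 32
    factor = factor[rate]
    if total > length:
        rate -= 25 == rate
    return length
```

rate = [total[m] for w in m]

Transformed code:
def proc(factor, length, rate):
    for total in length:
        length = (total == 27) * (m < 19)
        handle(40)
    m = length < m
    rate = [total[m] for w in m]
    for length in total:
        process(rate)
        m *= total % 32
    factor = factor[rate]
    if total > length:
        rate -= 25 == rate
    return length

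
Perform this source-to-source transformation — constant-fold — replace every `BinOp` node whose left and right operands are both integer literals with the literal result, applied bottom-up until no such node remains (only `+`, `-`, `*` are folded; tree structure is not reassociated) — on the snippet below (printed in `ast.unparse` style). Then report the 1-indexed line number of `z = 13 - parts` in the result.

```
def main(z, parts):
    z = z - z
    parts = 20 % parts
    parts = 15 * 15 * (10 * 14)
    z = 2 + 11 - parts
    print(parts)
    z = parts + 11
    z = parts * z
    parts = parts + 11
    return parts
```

Transformed code:
def main(z, parts):
    z = z - z
    parts = 20 % parts
    parts = 31500
    z = 13 - parts
    print(parts)
    z = parts + 11
    z = parts * z
    parts = parts + 11
    return parts

5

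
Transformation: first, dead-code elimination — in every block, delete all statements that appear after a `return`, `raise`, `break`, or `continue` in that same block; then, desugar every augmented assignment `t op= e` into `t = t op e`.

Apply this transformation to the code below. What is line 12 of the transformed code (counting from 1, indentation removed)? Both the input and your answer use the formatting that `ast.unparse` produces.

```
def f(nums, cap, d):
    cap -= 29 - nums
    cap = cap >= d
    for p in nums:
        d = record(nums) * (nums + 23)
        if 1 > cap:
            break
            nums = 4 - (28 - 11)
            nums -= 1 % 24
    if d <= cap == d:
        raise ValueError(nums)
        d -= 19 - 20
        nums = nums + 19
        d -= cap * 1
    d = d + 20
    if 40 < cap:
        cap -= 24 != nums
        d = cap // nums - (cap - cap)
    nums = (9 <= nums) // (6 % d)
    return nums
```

Transformed code:
def f(nums, cap, d):
    cap = cap - (29 - nums)
    cap = cap >= d
    for p in nums:
        d = record(nums) * (nums + 23)
        if 1 > cap:
            break
    if d <= cap == d:
        raise ValueError(nums)
    d = d + 20
    if 40 < cap:
        cap = cap - (24 != nums)
        d = cap // nums - (cap - cap)
    nums = (9 <= nums) // (6 % d)
    return nums

cap = cap - (24 != nums)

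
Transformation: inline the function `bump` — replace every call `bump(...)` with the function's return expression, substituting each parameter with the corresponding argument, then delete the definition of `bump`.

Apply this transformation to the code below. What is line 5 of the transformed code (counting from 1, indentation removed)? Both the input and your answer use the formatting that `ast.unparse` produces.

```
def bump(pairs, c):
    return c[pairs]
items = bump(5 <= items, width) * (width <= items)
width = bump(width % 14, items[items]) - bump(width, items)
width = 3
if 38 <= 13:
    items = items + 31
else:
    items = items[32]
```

Transformed code:
items = width[5 <= items] * (width <= items)
width = items[items][width % 14] - items[width]
width = 3
if 38 <= 13:
    items = items + 31
else:
    items = items[32]

items = items + 31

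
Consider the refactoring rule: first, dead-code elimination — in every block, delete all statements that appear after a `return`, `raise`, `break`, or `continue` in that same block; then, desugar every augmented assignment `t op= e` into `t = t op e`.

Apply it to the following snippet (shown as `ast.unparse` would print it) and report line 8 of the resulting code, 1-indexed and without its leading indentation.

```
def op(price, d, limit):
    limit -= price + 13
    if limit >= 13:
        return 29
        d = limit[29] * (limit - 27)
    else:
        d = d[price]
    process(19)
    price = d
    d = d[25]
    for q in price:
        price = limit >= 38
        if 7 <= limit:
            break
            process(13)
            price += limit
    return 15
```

price = d

Transformed code:
def op(price, d, limit):
    limit = limit - (price + 13)
    if limit >= 13:
        return 29
    else:
        d = d[price]
    process(19)
    price = d
    d = d[25]
    for q in price:
        price = limit >= 38
        if 7 <= limit:
            break
    return 15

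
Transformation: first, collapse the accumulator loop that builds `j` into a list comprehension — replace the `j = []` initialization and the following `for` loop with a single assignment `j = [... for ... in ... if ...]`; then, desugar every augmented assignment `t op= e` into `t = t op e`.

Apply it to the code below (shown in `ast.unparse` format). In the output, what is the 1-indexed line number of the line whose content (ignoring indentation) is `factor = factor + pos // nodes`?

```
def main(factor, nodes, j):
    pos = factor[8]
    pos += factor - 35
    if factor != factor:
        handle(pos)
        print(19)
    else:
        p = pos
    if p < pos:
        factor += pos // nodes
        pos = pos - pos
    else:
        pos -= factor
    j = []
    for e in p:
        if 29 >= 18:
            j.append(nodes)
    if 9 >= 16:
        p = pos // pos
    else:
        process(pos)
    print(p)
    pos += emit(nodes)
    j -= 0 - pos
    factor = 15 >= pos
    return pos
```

Transformed code:
def main(factor, nodes, j):
    pos = factor[8]
    pos = pos + (factor - 35)
    if factor != factor:
        handle(pos)
        print(19)
    else:
        p = pos
    if p < pos:
        factor = factor + pos // nodes
        pos = pos - pos
    else:
        pos = pos - factor
    j = [nodes for e in p if 29 >= 18]
    if 9 >= 16:
        p = pos // pos
    else:
        process(pos)
    print(p)
    pos = pos + emit(nodes)
    j = j - (0 - pos)
    factor = 15 >= pos
    return pos

10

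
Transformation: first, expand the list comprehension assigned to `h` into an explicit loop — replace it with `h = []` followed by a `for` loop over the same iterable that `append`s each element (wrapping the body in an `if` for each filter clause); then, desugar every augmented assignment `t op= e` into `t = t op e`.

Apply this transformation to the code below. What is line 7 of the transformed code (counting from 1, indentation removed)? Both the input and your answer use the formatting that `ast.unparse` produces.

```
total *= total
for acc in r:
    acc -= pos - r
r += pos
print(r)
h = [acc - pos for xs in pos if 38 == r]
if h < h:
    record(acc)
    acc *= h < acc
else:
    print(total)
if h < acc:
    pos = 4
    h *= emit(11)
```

for xs in pos:

Transformed code:
total = total * total
for acc in r:
    acc = acc - (pos - r)
r = r + pos
print(r)
h = []
for xs in pos:
    if 38 == r:
        h.append(acc - pos)
if h < h:
    record(acc)
    acc = acc * (h < acc)
else:
    print(total)
if h < acc:
    pos = 4
    h = h * emit(11)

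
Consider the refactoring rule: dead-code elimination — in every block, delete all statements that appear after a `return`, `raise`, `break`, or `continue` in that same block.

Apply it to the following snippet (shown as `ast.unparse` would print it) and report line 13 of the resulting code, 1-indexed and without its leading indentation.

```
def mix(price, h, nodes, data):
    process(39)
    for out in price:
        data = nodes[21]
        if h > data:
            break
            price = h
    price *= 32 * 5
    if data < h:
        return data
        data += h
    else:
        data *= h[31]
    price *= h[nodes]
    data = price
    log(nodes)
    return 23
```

Transformed code:
def mix(price, h, nodes, data):
    process(39)
    for out in price:
        data = nodes[21]
        if h > data:
            break
    price *= 32 * 5
    if data < h:
        return data
    else:
        data *= h[31]
    price *= h[nodes]
    data = price
    log(nodes)
    return 23

data = price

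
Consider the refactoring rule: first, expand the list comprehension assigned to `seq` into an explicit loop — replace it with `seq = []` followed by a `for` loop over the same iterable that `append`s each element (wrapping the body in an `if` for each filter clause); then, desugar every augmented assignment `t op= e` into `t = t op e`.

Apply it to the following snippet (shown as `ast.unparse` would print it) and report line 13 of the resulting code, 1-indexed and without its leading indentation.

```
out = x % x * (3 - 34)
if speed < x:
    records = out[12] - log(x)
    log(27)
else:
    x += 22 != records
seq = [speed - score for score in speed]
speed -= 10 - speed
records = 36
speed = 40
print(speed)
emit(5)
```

print(speed)

Transformed code:
out = x % x * (3 - 34)
if speed < x:
    records = out[12] - log(x)
    log(27)
else:
    x = x + (22 != records)
seq = []
for score in speed:
    seq.append(speed - score)
speed = speed - (10 - speed)
records = 36
speed = 40
print(speed)
emit(5)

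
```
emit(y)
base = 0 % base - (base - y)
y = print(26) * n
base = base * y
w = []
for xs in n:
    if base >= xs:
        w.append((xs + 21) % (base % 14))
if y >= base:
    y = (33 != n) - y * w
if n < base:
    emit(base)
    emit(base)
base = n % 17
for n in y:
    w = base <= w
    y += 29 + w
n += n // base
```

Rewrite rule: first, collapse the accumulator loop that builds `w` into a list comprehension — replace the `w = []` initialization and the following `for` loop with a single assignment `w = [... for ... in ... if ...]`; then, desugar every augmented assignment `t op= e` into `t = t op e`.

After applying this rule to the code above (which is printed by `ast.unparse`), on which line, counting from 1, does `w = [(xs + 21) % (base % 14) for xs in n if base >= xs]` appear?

5

Transformed code:
emit(y)
base = 0 % base - (base - y)
y = print(26) * n
base = base * y
w = [(xs + 21) % (base % 14) for xs in n if base >= xs]
if y >= base:
    y = (33 != n) - y * w
if n < base:
    emit(base)
    emit(base)
base = n % 17
for n in y:
    w = base <= w
    y = y + (29 + w)
n = n + n // base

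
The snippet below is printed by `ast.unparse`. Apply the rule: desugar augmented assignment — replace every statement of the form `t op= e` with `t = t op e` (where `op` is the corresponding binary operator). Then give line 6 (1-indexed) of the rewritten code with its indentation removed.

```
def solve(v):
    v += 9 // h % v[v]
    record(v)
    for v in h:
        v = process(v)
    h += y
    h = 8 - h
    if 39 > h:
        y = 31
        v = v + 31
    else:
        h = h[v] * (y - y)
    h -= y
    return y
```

h = h + y

Transformed code:
def solve(v):
    v = v + 9 // h % v[v]
    record(v)
    for v in h:
        v = process(v)
    h = h + y
    h = 8 - h
    if 39 > h:
        y = 31
        v = v + 31
    else:
        h = h[v] * (y - y)
    h = h - y
    return y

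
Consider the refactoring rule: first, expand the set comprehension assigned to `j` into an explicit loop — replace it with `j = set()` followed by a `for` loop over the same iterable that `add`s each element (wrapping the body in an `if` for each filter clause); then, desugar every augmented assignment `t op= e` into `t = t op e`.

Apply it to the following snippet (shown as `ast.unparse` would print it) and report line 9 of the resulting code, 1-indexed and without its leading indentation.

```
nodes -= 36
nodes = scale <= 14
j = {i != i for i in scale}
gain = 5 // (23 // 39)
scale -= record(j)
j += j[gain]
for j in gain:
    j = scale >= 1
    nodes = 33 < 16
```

for j in gain:

Transformed code:
nodes = nodes - 36
nodes = scale <= 14
j = set()
for i in scale:
    j.add(i != i)
gain = 5 // (23 // 39)
scale = scale - record(j)
j = j + j[gain]
for j in gain:
    j = scale >= 1
    nodes = 33 < 16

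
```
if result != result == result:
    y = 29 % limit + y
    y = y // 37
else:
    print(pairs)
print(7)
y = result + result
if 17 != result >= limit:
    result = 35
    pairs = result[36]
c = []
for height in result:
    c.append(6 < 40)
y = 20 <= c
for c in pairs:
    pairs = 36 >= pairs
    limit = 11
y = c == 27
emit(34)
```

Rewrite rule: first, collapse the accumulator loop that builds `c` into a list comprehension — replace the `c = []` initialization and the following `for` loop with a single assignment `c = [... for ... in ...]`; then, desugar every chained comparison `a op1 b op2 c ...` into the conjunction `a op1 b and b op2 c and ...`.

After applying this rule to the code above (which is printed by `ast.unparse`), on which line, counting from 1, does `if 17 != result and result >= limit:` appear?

Transformed code:
if result != result and result == result:
    y = 29 % limit + y
    y = y // 37
else:
    print(pairs)
print(7)
y = result + result
if 17 != result and result >= limit:
    result = 35
    pairs = result[36]
c = [6 < 40 for height in result]
y = 20 <= c
for c in pairs:
    pairs = 36 >= pairs
    limit = 11
y = c == 27
emit(34)

8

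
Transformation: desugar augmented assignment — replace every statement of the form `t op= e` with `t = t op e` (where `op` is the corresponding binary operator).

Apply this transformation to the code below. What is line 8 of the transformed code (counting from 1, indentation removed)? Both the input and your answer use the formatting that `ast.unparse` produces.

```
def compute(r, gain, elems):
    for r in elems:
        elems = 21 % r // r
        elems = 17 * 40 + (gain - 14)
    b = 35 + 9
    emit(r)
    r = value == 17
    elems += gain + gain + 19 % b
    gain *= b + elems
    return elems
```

elems = elems + (gain + gain + 19 % b)

Transformed code:
def compute(r, gain, elems):
    for r in elems:
        elems = 21 % r // r
        elems = 17 * 40 + (gain - 14)
    b = 35 + 9
    emit(r)
    r = value == 17
    elems = elems + (gain + gain + 19 % b)
    gain = gain * (b + elems)
    return elems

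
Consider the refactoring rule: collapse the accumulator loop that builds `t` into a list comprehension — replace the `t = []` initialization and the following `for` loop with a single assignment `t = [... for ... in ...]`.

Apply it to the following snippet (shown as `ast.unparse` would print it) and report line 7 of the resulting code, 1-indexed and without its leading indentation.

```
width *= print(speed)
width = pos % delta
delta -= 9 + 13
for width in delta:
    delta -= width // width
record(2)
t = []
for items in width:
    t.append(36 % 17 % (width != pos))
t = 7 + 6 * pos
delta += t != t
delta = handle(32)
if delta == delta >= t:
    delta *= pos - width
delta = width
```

t = [36 % 17 % (width != pos) for items in width]

Transformed code:
width *= print(speed)
width = pos % delta
delta -= 9 + 13
for width in delta:
    delta -= width // width
record(2)
t = [36 % 17 % (width != pos) for items in width]
t = 7 + 6 * pos
delta += t != t
delta = handle(32)
if delta == delta >= t:
    delta *= pos - width
delta = width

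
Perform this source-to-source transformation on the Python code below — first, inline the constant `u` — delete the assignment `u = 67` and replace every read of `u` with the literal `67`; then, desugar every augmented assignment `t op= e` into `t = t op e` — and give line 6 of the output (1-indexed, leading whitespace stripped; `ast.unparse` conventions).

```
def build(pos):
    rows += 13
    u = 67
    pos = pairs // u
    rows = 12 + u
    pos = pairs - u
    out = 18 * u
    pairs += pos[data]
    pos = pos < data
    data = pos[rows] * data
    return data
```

out = 18 * 67

Transformed code:
def build(pos):
    rows = rows + 13
    pos = pairs // 67
    rows = 12 + 67
    pos = pairs - 67
    out = 18 * 67
    pairs = pairs + pos[data]
    pos = pos < data
    data = pos[rows] * data
    return data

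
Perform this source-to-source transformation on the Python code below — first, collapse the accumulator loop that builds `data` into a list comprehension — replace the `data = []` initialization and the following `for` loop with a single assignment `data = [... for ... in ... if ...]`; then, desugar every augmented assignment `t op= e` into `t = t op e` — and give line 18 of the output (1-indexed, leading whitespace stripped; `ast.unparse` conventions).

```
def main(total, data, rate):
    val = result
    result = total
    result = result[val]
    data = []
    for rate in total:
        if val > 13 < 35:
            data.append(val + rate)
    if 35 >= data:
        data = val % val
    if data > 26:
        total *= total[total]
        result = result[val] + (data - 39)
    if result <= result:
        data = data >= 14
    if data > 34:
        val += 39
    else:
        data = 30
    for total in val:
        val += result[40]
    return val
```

Transformed code:
def main(total, data, rate):
    val = result
    result = total
    result = result[val]
    data = [val + rate for rate in total if val > 13 < 35]
    if 35 >= data:
        data = val % val
    if data > 26:
        total = total * total[total]
        result = result[val] + (data - 39)
    if result <= result:
        data = data >= 14
    if data > 34:
        val = val + 39
    else:
        data = 30
    for total in val:
        val = val + result[40]
    return val

val = val + result[40]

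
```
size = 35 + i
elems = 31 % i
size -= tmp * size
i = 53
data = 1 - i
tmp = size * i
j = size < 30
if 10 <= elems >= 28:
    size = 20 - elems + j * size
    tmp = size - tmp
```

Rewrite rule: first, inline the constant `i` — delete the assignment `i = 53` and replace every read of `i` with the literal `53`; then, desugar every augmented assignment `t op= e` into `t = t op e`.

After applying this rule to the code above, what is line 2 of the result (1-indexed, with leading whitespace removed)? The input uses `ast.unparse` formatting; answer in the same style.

elems = 31 % 53

Transformed code:
size = 35 + 53
elems = 31 % 53
size = size - tmp * size
data = 1 - 53
tmp = size * 53
j = size < 30
if 10 <= elems >= 28:
    size = 20 - elems + j * size
    tmp = size - tmp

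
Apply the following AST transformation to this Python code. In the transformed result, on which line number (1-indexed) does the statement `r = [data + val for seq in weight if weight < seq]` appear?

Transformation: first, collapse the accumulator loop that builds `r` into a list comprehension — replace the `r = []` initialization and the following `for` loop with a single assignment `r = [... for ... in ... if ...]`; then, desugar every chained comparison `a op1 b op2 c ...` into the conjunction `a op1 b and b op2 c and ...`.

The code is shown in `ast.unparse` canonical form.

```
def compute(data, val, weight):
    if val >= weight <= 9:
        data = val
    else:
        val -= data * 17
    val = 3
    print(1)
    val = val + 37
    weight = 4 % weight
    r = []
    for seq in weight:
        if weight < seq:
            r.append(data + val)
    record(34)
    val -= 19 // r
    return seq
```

10

Transformed code:
def compute(data, val, weight):
    if val >= weight and weight <= 9:
        data = val
    else:
        val -= data * 17
    val = 3
    print(1)
    val = val + 37
    weight = 4 % weight
    r = [data + val for seq in weight if weight < seq]
    record(34)
    val -= 19 // r
    return seq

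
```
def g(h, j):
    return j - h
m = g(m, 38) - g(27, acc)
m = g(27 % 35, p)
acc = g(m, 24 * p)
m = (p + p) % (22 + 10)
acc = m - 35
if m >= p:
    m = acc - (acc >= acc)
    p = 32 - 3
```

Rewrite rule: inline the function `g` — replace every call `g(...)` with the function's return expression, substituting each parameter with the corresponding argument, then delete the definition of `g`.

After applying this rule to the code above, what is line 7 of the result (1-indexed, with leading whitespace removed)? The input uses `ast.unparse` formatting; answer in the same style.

m = acc - (acc >= acc)

Transformed code:
m = 38 - m - (acc - 27)
m = p - 27 % 35
acc = 24 * p - m
m = (p + p) % (22 + 10)
acc = m - 35
if m >= p:
    m = acc - (acc >= acc)
    p = 32 - 3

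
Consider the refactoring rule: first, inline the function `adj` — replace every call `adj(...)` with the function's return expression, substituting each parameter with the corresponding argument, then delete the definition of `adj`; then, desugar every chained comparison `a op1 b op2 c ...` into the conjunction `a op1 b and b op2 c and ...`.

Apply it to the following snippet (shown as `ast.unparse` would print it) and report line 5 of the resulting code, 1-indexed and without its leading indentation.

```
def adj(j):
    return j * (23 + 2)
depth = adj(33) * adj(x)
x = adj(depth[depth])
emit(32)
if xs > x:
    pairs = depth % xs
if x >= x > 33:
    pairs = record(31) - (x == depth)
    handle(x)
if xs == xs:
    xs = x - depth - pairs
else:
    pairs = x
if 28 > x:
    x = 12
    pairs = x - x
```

Transformed code:
depth = 33 * (23 + 2) * (x * (23 + 2))
x = depth[depth] * (23 + 2)
emit(32)
if xs > x:
    pairs = depth % xs
if x >= x and x > 33:
    pairs = record(31) - (x == depth)
    handle(x)
if xs == xs:
    xs = x - depth - pairs
else:
    pairs = x
if 28 > x:
    x = 12
    pairs = x - x

pairs = depth % xs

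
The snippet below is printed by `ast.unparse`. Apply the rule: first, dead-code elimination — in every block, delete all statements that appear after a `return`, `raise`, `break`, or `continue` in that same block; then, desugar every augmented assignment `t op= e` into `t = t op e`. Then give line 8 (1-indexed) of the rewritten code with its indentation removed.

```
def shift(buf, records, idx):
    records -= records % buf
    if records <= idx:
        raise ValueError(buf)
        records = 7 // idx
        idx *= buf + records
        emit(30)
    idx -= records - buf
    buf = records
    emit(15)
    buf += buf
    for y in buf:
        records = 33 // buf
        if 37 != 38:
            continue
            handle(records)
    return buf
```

buf = buf + buf

Transformed code:
def shift(buf, records, idx):
    records = records - records % buf
    if records <= idx:
        raise ValueError(buf)
    idx = idx - (records - buf)
    buf = records
    emit(15)
    buf = buf + buf
    for y in buf:
        records = 33 // buf
        if 37 != 38:
            continue
    return buf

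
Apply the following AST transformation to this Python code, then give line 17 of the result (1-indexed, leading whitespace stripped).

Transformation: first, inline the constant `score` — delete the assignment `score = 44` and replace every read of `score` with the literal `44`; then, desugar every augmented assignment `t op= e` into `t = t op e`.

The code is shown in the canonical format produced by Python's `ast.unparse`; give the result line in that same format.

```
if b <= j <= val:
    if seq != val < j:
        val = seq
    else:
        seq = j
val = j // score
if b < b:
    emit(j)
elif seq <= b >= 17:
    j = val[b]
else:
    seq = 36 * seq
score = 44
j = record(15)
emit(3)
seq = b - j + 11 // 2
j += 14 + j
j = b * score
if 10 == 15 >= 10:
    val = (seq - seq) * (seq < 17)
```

j = b * 44

Transformed code:
if b <= j <= val:
    if seq != val < j:
        val = seq
    else:
        seq = j
val = j // 44
if b < b:
    emit(j)
elif seq <= b >= 17:
    j = val[b]
else:
    seq = 36 * seq
j = record(15)
emit(3)
seq = b - j + 11 // 2
j = j + (14 + j)
j = b * 44
if 10 == 15 >= 10:
    val = (seq - seq) * (seq < 17)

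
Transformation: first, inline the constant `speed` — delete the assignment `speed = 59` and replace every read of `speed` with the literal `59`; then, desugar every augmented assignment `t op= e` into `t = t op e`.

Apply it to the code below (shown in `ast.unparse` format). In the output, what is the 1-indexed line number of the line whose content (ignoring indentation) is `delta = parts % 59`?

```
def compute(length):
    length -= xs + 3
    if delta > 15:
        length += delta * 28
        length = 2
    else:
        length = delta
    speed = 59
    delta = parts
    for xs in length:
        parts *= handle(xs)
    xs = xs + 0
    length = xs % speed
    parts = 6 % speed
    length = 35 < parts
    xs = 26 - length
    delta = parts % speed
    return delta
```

16

Transformed code:
def compute(length):
    length = length - (xs + 3)
    if delta > 15:
        length = length + delta * 28
        length = 2
    else:
        length = delta
    delta = parts
    for xs in length:
        parts = parts * handle(xs)
    xs = xs + 0
    length = xs % 59
    parts = 6 % 59
    length = 35 < parts
    xs = 26 - length
    delta = parts % 59
    return delta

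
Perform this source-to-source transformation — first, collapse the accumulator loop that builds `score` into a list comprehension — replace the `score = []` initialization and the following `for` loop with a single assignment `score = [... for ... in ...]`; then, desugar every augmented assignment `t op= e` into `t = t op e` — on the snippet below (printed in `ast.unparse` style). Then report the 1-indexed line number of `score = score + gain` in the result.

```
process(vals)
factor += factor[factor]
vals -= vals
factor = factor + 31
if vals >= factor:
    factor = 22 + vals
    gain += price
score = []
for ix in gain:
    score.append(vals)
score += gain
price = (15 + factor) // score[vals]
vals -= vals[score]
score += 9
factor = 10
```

9

Transformed code:
process(vals)
factor = factor + factor[factor]
vals = vals - vals
factor = factor + 31
if vals >= factor:
    factor = 22 + vals
    gain = gain + price
score = [vals for ix in gain]
score = score + gain
price = (15 + factor) // score[vals]
vals = vals - vals[score]
score = score + 9
factor = 10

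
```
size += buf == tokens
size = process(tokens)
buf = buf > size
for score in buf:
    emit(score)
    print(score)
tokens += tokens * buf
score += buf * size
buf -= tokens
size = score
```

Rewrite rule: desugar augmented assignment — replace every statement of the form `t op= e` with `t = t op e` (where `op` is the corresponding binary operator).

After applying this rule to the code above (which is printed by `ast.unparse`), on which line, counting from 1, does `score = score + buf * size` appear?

8

Transformed code:
size = size + (buf == tokens)
size = process(tokens)
buf = buf > size
for score in buf:
    emit(score)
    print(score)
tokens = tokens + tokens * buf
score = score + buf * size
buf = buf - tokens
size = score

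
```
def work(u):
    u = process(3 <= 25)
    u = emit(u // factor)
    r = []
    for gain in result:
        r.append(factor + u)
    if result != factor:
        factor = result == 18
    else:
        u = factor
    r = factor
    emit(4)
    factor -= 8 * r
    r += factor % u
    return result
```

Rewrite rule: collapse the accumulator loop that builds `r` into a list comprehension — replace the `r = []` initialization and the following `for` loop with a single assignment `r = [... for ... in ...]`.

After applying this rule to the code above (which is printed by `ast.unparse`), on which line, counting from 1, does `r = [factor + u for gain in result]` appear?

4

Transformed code:
def work(u):
    u = process(3 <= 25)
    u = emit(u // factor)
    r = [factor + u for gain in result]
    if result != factor:
        factor = result == 18
    else:
        u = factor
    r = factor
    emit(4)
    factor -= 8 * r
    r += factor % u
    return result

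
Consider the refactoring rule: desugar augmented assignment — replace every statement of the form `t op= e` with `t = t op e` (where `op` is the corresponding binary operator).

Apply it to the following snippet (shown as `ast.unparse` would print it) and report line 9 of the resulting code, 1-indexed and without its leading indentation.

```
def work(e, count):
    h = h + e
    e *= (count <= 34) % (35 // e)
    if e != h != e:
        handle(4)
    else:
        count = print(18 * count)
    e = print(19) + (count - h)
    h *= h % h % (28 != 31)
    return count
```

h = h * (h % h % (28 != 31))

Transformed code:
def work(e, count):
    h = h + e
    e = e * ((count <= 34) % (35 // e))
    if e != h != e:
        handle(4)
    else:
        count = print(18 * count)
    e = print(19) + (count - h)
    h = h * (h % h % (28 != 31))
    return count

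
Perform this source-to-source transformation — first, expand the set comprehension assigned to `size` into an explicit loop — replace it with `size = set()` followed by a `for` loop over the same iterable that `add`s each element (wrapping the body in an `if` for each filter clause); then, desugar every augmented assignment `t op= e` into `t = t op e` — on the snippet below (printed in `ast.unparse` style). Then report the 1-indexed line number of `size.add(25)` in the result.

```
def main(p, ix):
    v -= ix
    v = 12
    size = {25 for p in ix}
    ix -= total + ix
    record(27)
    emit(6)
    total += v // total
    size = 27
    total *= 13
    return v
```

Transformed code:
def main(p, ix):
    v = v - ix
    v = 12
    size = set()
    for p in ix:
        size.add(25)
    ix = ix - (total + ix)
    record(27)
    emit(6)
    total = total + v // total
    size = 27
    total = total * 13
    return v

6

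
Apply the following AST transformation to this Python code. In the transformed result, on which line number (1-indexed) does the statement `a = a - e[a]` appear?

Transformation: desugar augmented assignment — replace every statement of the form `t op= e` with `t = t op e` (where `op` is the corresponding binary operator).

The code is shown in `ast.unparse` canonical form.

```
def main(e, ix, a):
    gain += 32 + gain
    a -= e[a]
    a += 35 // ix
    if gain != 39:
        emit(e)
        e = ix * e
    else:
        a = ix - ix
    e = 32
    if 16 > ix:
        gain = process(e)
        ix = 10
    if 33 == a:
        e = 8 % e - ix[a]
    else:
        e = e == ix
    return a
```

3

Transformed code:
def main(e, ix, a):
    gain = gain + (32 + gain)
    a = a - e[a]
    a = a + 35 // ix
    if gain != 39:
        emit(e)
        e = ix * e
    else:
        a = ix - ix
    e = 32
    if 16 > ix:
        gain = process(e)
        ix = 10
    if 33 == a:
        e = 8 % e - ix[a]
    else:
        e = e == ix
    return a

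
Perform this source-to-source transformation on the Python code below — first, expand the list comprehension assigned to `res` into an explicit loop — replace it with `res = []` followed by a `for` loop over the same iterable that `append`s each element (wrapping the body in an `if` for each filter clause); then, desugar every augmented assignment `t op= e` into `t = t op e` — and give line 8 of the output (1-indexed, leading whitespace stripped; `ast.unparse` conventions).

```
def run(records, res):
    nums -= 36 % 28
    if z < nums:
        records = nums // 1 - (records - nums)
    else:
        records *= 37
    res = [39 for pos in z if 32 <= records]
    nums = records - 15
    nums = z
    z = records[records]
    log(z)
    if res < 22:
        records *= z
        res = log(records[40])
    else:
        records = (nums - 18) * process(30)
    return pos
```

Transformed code:
def run(records, res):
    nums = nums - 36 % 28
    if z < nums:
        records = nums // 1 - (records - nums)
    else:
        records = records * 37
    res = []
    for pos in z:
        if 32 <= records:
            res.append(39)
    nums = records - 15
    nums = z
    z = records[records]
    log(z)
    if res < 22:
        records = records * z
        res = log(records[40])
    else:
        records = (nums - 18) * process(30)
    return pos

for pos in z: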